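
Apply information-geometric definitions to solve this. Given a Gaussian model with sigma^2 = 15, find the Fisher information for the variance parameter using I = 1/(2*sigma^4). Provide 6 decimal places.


Fisher information for variance: I(sigma^2) = 1/(2*sigma^4).
sigma^2 = 15, so sigma^4 = 225.
I = 1/(2*225) = 1/450 = 0.002222

0.002222


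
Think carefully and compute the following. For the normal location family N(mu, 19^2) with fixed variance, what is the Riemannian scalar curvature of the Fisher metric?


This family has a single free parameter, so its statistical manifold
is 1-dimensional. The Riemann curvature tensor of any 1-dimensional
Riemannian manifold vanishes identically, so R = 0.

0


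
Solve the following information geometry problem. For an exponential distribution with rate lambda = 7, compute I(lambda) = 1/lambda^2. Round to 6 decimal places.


Fisher information for exponential: I(lambda) = 1/lambda^2.
lambda = 7, lambda^2 = 49.
I = 1/49 = 0.020408

0.020408


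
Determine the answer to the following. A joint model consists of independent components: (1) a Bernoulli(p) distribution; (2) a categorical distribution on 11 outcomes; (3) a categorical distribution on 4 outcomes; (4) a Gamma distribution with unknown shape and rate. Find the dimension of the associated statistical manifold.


The dimension of a statistical manifold equals the number of free
(independent) real parameters of the model. For a product of independent
blocks the parameter counts add.
- Bernoulli (p): 1.
- categorical on 11 outcomes (probabilities sum to 1): 11-1 = 10.
- categorical on 4 outcomes (probabilities sum to 1): 4-1 = 3.
- Gamma (shape, rate): 2.
Total = 1 + 10 + 3 + 2 = 16.
Dimension = 16

16


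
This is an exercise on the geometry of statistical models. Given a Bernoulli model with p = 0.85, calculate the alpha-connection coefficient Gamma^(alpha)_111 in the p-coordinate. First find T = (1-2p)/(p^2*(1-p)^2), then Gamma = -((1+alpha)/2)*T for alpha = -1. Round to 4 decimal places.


Skewness (Amari-Chentsov) tensor: T = (1-2p)/(p^2*(1-p)^2).
p = 0.85, 1-2p = -0.7, p^2 = 0.7225, (1-p)^2 = 0.0225.
T = -0.7/(0.7225 * 0.0225) = -43.060361.
In the p-coordinate, Gamma^(alpha) = Gamma^(0) - (alpha/2)*T with Gamma^(0) = (1/2)*g'(p) = -T/2,
so Gamma^(alpha) = -((1+alpha)/2)*T.
alpha = -1, -(1+alpha)/2 = 0.0.
Gamma = 0.0 * -43.060361 = 0.0000

0.0000


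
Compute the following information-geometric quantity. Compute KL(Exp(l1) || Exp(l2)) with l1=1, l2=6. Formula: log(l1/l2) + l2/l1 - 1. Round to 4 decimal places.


KL divergence for exponential family:
KL = log(l1/l2) + l2/l1 - 1.
log(1/6) = -1.791759.
6/1 = 6.0.
KL = -1.791759 + 6.0 - 1 = 3.2082

3.2082


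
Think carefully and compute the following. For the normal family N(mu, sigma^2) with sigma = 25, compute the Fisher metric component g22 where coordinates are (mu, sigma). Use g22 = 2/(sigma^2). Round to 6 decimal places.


For the 2-parameter normal family, the Fisher metric has:
  g11 = 1/sigma^2, g22 = 2/sigma^2.
sigma = 25, sigma^2 = 625.
g22 = 0.003200

0.003200


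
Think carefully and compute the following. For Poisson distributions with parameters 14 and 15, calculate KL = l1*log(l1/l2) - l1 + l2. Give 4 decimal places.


KL divergence for Poisson:
KL = l1*log(l1/l2) - l1 + l2.
l1 = 14, l2 = 15.
log(14/15) = -0.068993.
l1*log(l1/l2) = 14 * -0.068993 = -0.9659.
KL = -0.9659 - 14 + 15 = 0.0341

0.0341


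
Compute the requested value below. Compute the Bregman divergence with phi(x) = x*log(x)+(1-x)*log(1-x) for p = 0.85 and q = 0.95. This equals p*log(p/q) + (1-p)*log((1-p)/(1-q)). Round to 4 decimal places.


Bregman divergence with negative entropy generator:
D = p*log(p/q) + (1-p)*log((1-p)/(1-q)).
p = 0.85, q = 0.95.
p*log(p/q) = 0.85*log(0.85/0.95) = -0.094542.
(1-p)*log((1-p)/(1-q)) = 0.15*log(0.15/0.05) = 0.164792.
D = -0.094542 + 0.164792 = 0.0703

0.0703


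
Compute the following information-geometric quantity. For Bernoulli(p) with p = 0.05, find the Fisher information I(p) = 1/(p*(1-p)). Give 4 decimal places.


For Bernoulli(p), Fisher information is I(p) = 1/(p*(1-p)).
p = 0.05, 1-p = 0.95.
p*(1-p) = 0.0475.
I(p) = 1/0.0475 = 21.0526

21.0526


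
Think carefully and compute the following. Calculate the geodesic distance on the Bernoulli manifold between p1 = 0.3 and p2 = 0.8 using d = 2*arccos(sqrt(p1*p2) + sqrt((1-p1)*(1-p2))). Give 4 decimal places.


Geodesic distance on Bernoulli manifold:
d(p1,p2) = 2*arccos(sqrt(p1*p2) + sqrt((1-p1)*(1-p2))).
sqrt(p1*p2) = sqrt(0.3*0.8) = 0.489898.
sqrt((1-p1)*(1-p2)) = sqrt(0.7*0.2) = 0.374166.
arg = 0.489898 + 0.374166 = 0.864064.
d = 2*arccos(0.864064) = 1.0550

1.0550


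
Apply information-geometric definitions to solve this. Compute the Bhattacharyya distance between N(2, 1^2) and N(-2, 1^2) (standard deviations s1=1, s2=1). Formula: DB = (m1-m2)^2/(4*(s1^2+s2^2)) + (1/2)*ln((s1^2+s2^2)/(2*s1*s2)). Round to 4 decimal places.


Bhattacharyya distance between two Gaussians:
DB = (m1-m2)^2/(4*(s1^2+s2^2)) + (1/2)*ln((s1^2+s2^2)/(2*s1*s2)).
(m1-m2)^2 = (4)^2 = 16.
s1^2+s2^2 = 1 + 1 = 2.
term1 = 16/8 = 2.0.
term2 = 0.5*ln(2/2.0) = 0.0.
DB = 2.0 + 0.0 = 2.0000

2.0000


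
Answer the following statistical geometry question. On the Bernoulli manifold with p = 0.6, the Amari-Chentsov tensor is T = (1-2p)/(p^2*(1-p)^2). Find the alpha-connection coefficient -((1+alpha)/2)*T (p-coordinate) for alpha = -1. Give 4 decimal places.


Skewness (Amari-Chentsov) tensor: T = (1-2p)/(p^2*(1-p)^2).
p = 0.6, 1-2p = -0.2, p^2 = 0.36, (1-p)^2 = 0.16.
T = -0.2/(0.36 * 0.16) = -3.472222.
In the p-coordinate, Gamma^(alpha) = Gamma^(0) - (alpha/2)*T with Gamma^(0) = (1/2)*g'(p) = -T/2,
so Gamma^(alpha) = -((1+alpha)/2)*T.
alpha = -1, -(1+alpha)/2 = 0.0.
Gamma = 0.0 * -3.472222 = 0.0000

0.0000


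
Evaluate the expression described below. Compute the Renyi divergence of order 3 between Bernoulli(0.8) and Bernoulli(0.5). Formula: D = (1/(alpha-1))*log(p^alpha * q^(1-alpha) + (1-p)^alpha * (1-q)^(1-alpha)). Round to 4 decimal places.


Renyi divergence of order alpha between Bernoulli distributions:
D = (1/(alpha-1))*log(p^alpha * q^(1-alpha) + (1-p)^alpha * (1-q)^(1-alpha)).
alpha = 3, p = 0.8, q = 0.5.
p^alpha * q^(1-alpha) = 0.8^3 * 0.5^-2 = 2.048.
(1-p)^alpha * (1-q)^(1-alpha) = 0.2^3 * 0.5^-2 = 0.032.
sum = 2.048 + 0.032 = 2.08.
D = (1/2)*log(2.08) = 0.3662

0.3662


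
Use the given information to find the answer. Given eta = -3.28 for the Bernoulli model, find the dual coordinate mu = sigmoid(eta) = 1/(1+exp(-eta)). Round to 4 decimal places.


Dual coordinate (expectation parameter) for Bernoulli:
mu = 1/(1+exp(-eta)).
eta = -3.28.
exp(-eta) = exp(3.28) = 26.575773.
mu = 1/(1+26.575773) = 0.0363

0.0363


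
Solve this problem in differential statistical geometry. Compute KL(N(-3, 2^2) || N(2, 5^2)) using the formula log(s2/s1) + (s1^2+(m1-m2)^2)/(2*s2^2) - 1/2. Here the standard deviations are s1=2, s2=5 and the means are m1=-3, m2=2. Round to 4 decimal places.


KL divergence between normal distributions:
KL = log(s2/s1) + (s1^2 + (m1-m2)^2)/(2*s2^2) - 1/2.
log(5/2) = 0.916291.
(2^2 + (-3-2)^2)/(2*5^2) = (4 + 25)/50 = 0.58.
KL = 0.916291 + 0.58 - 0.5 = 0.9963

0.9963


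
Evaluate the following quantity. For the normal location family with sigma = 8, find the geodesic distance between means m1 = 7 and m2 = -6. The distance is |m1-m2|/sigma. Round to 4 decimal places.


On the fixed-variance normal subfamily, geodesic distance = |m1-m2|/sigma.
|7 - -6| = 13.
sigma = 8.
d = 13/8 = 1.6250

1.6250


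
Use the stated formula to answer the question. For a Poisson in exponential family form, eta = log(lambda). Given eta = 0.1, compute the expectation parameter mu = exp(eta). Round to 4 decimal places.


Expectation parameter for Poisson exponential family:
mu = exp(eta).
eta = 0.1.
mu = exp(0.1) = 1.1052

1.1052


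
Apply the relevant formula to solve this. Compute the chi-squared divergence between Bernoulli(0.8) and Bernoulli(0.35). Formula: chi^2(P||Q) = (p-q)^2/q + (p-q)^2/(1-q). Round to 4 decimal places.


Chi-squared divergence between Bernoulli distributions:
chi^2 = (p-q)^2/q + (p-q)^2/(1-q).
p = 0.8, q = 0.35, p-q = 0.45.
(p-q)^2 = 0.2025.
term1 = 0.2025/0.35 = 0.578571.
term2 = 0.2025/0.65 = 0.311538.
chi^2 = 0.578571 + 0.311538 = 0.8901

0.8901


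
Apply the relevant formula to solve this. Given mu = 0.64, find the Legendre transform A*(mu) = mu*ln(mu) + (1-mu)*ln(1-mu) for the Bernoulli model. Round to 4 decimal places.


Legendre transform for Bernoulli:
A*(mu) = mu*log(mu) + (1-mu)*log(1-mu).
mu = 0.64, 1-mu = 0.36.
mu*log(mu) = 0.64*log(0.64) = -0.285624.
(1-mu)*log(1-mu) = 0.36*log(0.36) = -0.367794.
A* = -0.285624 + -0.367794 = -0.6534

-0.6534


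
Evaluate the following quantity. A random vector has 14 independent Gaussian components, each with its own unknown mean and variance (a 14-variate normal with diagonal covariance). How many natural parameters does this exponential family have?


Exponential family dimension calculation:
Each univariate normal has two natural parameters (mu/sigma^2 and -1/(2 sigma^2)).
With 14 independent components, dim = 2 * 14 = 28.

28


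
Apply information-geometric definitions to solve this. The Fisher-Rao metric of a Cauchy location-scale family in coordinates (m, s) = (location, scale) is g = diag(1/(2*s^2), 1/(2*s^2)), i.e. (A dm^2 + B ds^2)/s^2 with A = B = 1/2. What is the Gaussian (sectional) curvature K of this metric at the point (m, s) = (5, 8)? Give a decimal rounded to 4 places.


The metric has the form g = (A dm^2 + B ds^2)/s^2 with A = 1/2, B = 1/2.
Substitute u = sqrt(A/B)*m: g = B*(du^2 + ds^2)/s^2, i.e. B times the
Poincare upper half-plane metric, which has constant Gaussian curvature -1.
Scaling a 2D metric by a constant c divides the Gaussian curvature by c,
so K = -1/B = -1/(1/2) = -2.0000 everywhere (the point (m, s) = (5, 8) is irrelevant:
the curvature is constant).
The requested Gaussian curvature is K = -2.0000.

-2.0000


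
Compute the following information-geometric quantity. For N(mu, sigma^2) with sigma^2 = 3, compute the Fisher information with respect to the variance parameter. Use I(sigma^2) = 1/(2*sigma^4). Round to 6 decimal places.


Fisher information for variance: I(sigma^2) = 1/(2*sigma^4).
sigma^2 = 3, so sigma^4 = 9.
I = 1/(2*9) = 1/18 = 0.055556

0.055556


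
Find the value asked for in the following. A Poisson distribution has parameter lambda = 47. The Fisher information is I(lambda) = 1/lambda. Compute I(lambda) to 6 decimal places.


Fisher information for Poisson: I(lambda) = 1/lambda.
lambda = 47.
I(lambda) = 1/47 = 0.021277

0.021277


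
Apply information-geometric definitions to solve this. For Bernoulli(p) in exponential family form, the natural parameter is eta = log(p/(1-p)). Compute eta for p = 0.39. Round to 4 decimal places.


Natural parameter for Bernoulli: eta = log(p/(1-p)).
p = 0.39, 1-p = 0.61.
p/(1-p) = 0.639344.
eta = log(0.639344) = -0.4473

-0.4473


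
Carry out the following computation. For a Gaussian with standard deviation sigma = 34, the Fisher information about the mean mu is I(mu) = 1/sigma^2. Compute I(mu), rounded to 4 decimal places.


The Fisher information for the mean of a normal distribution is I(mu) = 1/sigma^2.
sigma = 34, so sigma^2 = 1156.
I(mu) = 1/1156 = 0.0009

0.0009


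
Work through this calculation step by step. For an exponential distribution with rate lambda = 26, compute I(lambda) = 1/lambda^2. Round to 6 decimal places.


Fisher information for exponential: I(lambda) = 1/lambda^2.
lambda = 26, lambda^2 = 676.
I = 1/676 = 0.001479

0.001479


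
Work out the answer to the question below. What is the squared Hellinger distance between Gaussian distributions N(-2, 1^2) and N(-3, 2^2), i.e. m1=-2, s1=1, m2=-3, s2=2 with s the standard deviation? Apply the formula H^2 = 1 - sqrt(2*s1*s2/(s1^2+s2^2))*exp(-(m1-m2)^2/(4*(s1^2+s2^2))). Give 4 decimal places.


Squared Hellinger distance for Gaussians:
H^2 = 1 - sqrt(2*s1*s2/(s1^2+s2^2)) * exp(-(m1-m2)^2/(4*(s1^2+s2^2))).
s1^2 = 1, s2^2 = 4, s1^2+s2^2 = 5.
sqrt(2*1*2/(5)) = 0.894427.
(m1-m2)^2 = (1)^2 = 1.
exp(-1/(4*5)) = exp(-0.05) = 0.951229.
H^2 = 1 - 0.894427*0.951229 = 0.1492

0.1492


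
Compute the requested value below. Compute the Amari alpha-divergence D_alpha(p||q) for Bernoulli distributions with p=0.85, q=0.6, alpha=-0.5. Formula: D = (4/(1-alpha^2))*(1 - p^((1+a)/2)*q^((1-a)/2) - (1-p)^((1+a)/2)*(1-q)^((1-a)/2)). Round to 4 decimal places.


Amari alpha-divergence:
D = (4/(1-alpha^2))*(1 - p^((1+a)/2)*q^((1-a)/2) - (1-p)^((1+a)/2)*(1-q)^((1-a)/2)).
alpha = -0.5, p = 0.85, q = 0.6.
e1 = (1+alpha)/2 = 0.25, e2 = (1-alpha)/2 = 0.75.
t1 = p^e1 * q^e2 = 0.85^0.25 * 0.6^0.75 = 0.654588.
t2 = (1-p)^e1 * (1-q)^e2 = 0.15^0.25 * 0.4^0.75 = 0.313017.
4/(1-alpha^2) = 5.333333.
D = 5.333333*(1 - 0.654588 - 0.313017) = 0.1728

0.1728


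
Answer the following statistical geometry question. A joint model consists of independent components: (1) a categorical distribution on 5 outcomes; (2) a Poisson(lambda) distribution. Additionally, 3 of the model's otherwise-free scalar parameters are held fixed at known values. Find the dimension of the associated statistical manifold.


The dimension of a statistical manifold equals the number of free
(independent) real parameters of the model. For a product of independent
blocks the parameter counts add.
- categorical on 5 outcomes (probabilities sum to 1): 5-1 = 4.
- Poisson (lambda): 1.
Total = 4 + 1 = 5.
3 parameter(s) fixed at known values: 5 - 3 = 2.
Dimension = 2

2


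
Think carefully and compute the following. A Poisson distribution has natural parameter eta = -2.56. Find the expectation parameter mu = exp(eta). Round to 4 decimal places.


Expectation parameter for Poisson exponential family:
mu = exp(eta).
eta = -2.56.
mu = exp(-2.56) = 0.0773

0.0773


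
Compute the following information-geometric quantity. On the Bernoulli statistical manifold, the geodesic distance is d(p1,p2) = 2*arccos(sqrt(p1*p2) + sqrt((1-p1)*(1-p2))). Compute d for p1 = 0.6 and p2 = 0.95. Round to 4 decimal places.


Geodesic distance on Bernoulli manifold:
d(p1,p2) = 2*arccos(sqrt(p1*p2) + sqrt((1-p1)*(1-p2))).
sqrt(p1*p2) = sqrt(0.6*0.95) = 0.754983.
sqrt((1-p1)*(1-p2)) = sqrt(0.4*0.05) = 0.141421.
arg = 0.754983 + 0.141421 = 0.896405.
d = 2*arccos(0.896405) = 0.9184

0.9184


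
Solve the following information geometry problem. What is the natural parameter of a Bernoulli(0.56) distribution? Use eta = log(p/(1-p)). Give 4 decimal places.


Natural parameter for Bernoulli: eta = log(p/(1-p)).
p = 0.56, 1-p = 0.44.
p/(1-p) = 1.272727.
eta = log(1.272727) = 0.2412

0.2412


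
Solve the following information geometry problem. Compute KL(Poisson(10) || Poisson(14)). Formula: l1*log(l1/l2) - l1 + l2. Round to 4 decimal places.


KL divergence for Poisson:
KL = l1*log(l1/l2) - l1 + l2.
l1 = 10, l2 = 14.
log(10/14) = -0.336472.
l1*log(l1/l2) = 10 * -0.336472 = -3.364722.
KL = -3.364722 - 10 + 14 = 0.6353

0.6353


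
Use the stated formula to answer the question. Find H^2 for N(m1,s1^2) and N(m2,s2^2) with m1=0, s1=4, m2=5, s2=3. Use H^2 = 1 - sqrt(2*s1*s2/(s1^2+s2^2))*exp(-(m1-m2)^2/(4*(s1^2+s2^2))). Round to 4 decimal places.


Squared Hellinger distance for Gaussians:
H^2 = 1 - sqrt(2*s1*s2/(s1^2+s2^2)) * exp(-(m1-m2)^2/(4*(s1^2+s2^2))).
s1^2 = 16, s2^2 = 9, s1^2+s2^2 = 25.
sqrt(2*4*3/(25)) = 0.979796.
(m1-m2)^2 = (-5)^2 = 25.
exp(-25/(4*25)) = exp(-0.25) = 0.778801.
H^2 = 1 - 0.979796*0.778801 = 0.2369

0.2369


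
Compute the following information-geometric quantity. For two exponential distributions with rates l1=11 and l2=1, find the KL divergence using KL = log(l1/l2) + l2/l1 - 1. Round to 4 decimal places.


KL divergence for exponential family:
KL = log(l1/l2) + l2/l1 - 1.
log(11/1) = 2.397895.
1/11 = 0.090909.
KL = 2.397895 + 0.090909 - 1 = 1.4888

1.4888


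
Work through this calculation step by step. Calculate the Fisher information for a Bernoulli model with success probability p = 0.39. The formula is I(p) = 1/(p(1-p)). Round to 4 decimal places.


For Bernoulli(p), Fisher information is I(p) = 1/(p*(1-p)).
p = 0.39, 1-p = 0.61.
p*(1-p) = 0.2379.
I(p) = 1/0.2379 = 4.2034

4.2034


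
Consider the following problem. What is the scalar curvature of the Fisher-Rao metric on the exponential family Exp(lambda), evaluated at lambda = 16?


This family has a single free parameter, so its statistical manifold
is 1-dimensional. The Riemann curvature tensor of any 1-dimensional
Riemannian manifold vanishes identically, so R = 0.

0


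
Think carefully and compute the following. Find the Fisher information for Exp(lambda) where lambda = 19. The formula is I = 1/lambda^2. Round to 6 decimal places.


Fisher information for exponential: I(lambda) = 1/lambda^2.
lambda = 19, lambda^2 = 361.
I = 1/361 = 0.002770

0.002770


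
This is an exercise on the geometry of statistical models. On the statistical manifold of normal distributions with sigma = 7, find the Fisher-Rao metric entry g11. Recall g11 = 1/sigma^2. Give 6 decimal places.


For the 2-parameter normal family, the Fisher metric has:
  g11 = 1/sigma^2, g22 = 2/sigma^2.
sigma = 7, sigma^2 = 49.
g11 = 0.020408

0.020408


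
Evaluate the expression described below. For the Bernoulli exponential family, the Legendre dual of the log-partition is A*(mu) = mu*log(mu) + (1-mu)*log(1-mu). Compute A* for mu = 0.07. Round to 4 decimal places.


Legendre transform for Bernoulli:
A*(mu) = mu*log(mu) + (1-mu)*log(1-mu).
mu = 0.07, 1-mu = 0.93.
mu*log(mu) = 0.07*log(0.07) = -0.186148.
(1-mu)*log(1-mu) = 0.93*log(0.93) = -0.067491.
A* = -0.186148 + -0.067491 = -0.2536

-0.2536


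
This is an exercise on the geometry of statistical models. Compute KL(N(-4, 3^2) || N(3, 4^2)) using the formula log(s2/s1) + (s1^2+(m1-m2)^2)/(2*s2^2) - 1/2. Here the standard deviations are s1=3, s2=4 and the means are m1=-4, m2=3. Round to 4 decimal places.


KL divergence between normal distributions:
KL = log(s2/s1) + (s1^2 + (m1-m2)^2)/(2*s2^2) - 1/2.
log(4/3) = 0.287682.
(3^2 + (-4-3)^2)/(2*4^2) = (9 + 49)/32 = 1.8125.
KL = 0.287682 + 1.8125 - 0.5 = 1.6002

1.6002


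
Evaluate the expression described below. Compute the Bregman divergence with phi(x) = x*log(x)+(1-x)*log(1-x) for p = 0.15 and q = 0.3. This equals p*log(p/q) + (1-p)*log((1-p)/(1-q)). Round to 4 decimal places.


Bregman divergence with negative entropy generator:
D = p*log(p/q) + (1-p)*log((1-p)/(1-q)).
p = 0.15, q = 0.3.
p*log(p/q) = 0.15*log(0.15/0.3) = -0.103972.
(1-p)*log((1-p)/(1-q)) = 0.85*log(0.85/0.7) = 0.165033.
D = -0.103972 + 0.165033 = 0.0611

0.0611


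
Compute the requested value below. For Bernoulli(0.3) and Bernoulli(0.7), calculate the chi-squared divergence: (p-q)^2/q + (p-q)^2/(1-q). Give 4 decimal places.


Chi-squared divergence between Bernoulli distributions:
chi^2 = (p-q)^2/q + (p-q)^2/(1-q).
p = 0.3, q = 0.7, p-q = -0.4.
(p-q)^2 = 0.16.
term1 = 0.16/0.7 = 0.228571.
term2 = 0.16/0.3 = 0.533333.
chi^2 = 0.228571 + 0.533333 = 0.7619

0.7619


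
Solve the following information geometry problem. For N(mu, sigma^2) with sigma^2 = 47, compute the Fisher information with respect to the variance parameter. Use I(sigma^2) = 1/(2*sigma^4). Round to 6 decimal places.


Fisher information for variance: I(sigma^2) = 1/(2*sigma^4).
sigma^2 = 47, so sigma^4 = 2209.
I = 1/(2*2209) = 1/4418 = 0.000226

0.000226


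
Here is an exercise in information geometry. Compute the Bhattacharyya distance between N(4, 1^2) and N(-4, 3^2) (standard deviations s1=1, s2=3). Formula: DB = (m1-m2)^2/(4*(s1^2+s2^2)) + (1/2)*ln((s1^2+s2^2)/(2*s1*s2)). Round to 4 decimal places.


Bhattacharyya distance between two Gaussians:
DB = (m1-m2)^2/(4*(s1^2+s2^2)) + (1/2)*ln((s1^2+s2^2)/(2*s1*s2)).
(m1-m2)^2 = (8)^2 = 64.
s1^2+s2^2 = 1 + 9 = 10.
term1 = 64/40 = 1.6.
term2 = 0.5*ln(10/6.0) = 0.255413.
DB = 1.6 + 0.255413 = 1.8554

1.8554


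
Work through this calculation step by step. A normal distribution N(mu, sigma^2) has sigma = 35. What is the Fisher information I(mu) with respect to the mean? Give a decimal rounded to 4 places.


The Fisher information for the mean of a normal distribution is I(mu) = 1/sigma^2.
sigma = 35, so sigma^2 = 1225.
I(mu) = 1/1225 = 0.0008

0.0008


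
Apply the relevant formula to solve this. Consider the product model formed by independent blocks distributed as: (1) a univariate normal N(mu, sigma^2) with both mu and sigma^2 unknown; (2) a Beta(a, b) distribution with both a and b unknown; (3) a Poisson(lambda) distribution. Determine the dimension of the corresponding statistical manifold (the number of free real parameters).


The dimension of a statistical manifold equals the number of free
(independent) real parameters of the model. For a product of independent
blocks the parameter counts add.
- normal (mu, sigma^2): 2.
- Beta (a, b): 2.
- Poisson (lambda): 1.
Total = 2 + 2 + 1 = 5.
Dimension = 5

5


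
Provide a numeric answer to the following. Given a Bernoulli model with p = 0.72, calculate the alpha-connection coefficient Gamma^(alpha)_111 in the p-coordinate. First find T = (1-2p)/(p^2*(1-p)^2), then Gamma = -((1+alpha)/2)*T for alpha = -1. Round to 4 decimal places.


Skewness (Amari-Chentsov) tensor: T = (1-2p)/(p^2*(1-p)^2).
p = 0.72, 1-2p = -0.44, p^2 = 0.5184, (1-p)^2 = 0.0784.
T = -0.44/(0.5184 * 0.0784) = -10.82609.
In the p-coordinate, Gamma^(alpha) = Gamma^(0) - (alpha/2)*T with Gamma^(0) = (1/2)*g'(p) = -T/2,
so Gamma^(alpha) = -((1+alpha)/2)*T.
alpha = -1, -(1+alpha)/2 = 0.0.
Gamma = 0.0 * -10.82609 = 0.0000

0.0000


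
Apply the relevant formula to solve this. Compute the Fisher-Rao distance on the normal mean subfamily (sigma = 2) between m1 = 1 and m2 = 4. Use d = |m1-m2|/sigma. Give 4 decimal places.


On the fixed-variance normal subfamily, geodesic distance = |m1-m2|/sigma.
|1 - 4| = 3.
sigma = 2.
d = 3/2 = 1.5000

1.5000


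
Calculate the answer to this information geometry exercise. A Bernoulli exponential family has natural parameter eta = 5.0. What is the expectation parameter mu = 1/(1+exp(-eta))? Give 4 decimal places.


Dual coordinate (expectation parameter) for Bernoulli:
mu = 1/(1+exp(-eta)).
eta = 5.0.
exp(-eta) = exp(-5.0) = 0.006738.
mu = 1/(1+0.006738) = 0.9933

0.9933


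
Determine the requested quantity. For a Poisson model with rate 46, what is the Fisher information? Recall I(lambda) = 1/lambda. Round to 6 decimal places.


Fisher information for Poisson: I(lambda) = 1/lambda.
lambda = 46.
I(lambda) = 1/46 = 0.021739

0.021739


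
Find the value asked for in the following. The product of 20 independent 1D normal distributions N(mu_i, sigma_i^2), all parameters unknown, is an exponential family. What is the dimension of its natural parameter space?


Exponential family dimension calculation:
Each univariate normal has two natural parameters (mu/sigma^2 and -1/(2 sigma^2)).
With 20 independent components, dim = 2 * 20 = 40.

40


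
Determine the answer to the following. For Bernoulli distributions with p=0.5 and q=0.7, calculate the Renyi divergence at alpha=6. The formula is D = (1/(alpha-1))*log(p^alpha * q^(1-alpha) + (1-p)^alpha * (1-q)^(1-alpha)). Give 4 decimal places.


Renyi divergence of order alpha between Bernoulli distributions:
D = (1/(alpha-1))*log(p^alpha * q^(1-alpha) + (1-p)^alpha * (1-q)^(1-alpha)).
alpha = 6, p = 0.5, q = 0.7.
p^alpha * q^(1-alpha) = 0.5^6 * 0.7^-5 = 0.092967.
(1-p)^alpha * (1-q)^(1-alpha) = 0.5^6 * 0.3^-5 = 6.430041.
sum = 0.092967 + 6.430041 = 6.523008.
D = (1/5)*log(6.523008) = 0.3751

0.3751


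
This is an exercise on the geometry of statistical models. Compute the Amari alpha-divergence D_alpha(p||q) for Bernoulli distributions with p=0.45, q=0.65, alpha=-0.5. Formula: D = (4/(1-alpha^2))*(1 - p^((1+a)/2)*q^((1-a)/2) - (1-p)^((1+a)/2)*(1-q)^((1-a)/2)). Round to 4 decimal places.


Amari alpha-divergence:
D = (4/(1-alpha^2))*(1 - p^((1+a)/2)*q^((1-a)/2) - (1-p)^((1+a)/2)*(1-q)^((1-a)/2)).
alpha = -0.5, p = 0.45, q = 0.65.
e1 = (1+alpha)/2 = 0.25, e2 = (1-alpha)/2 = 0.75.
t1 = p^e1 * q^e2 = 0.45^0.25 * 0.65^0.75 = 0.592909.
t2 = (1-p)^e1 * (1-q)^e2 = 0.55^0.25 * 0.35^0.75 = 0.39187.
4/(1-alpha^2) = 5.333333.
D = 5.333333*(1 - 0.592909 - 0.39187) = 0.0812

0.0812


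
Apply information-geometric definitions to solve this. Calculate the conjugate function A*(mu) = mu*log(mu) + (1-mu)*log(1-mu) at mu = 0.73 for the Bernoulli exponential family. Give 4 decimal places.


Legendre transform for Bernoulli:
A*(mu) = mu*log(mu) + (1-mu)*log(1-mu).
mu = 0.73, 1-mu = 0.27.
mu*log(mu) = 0.73*log(0.73) = -0.229739.
(1-mu)*log(1-mu) = 0.27*log(0.27) = -0.35352.
A* = -0.229739 + -0.35352 = -0.5833

-0.5833


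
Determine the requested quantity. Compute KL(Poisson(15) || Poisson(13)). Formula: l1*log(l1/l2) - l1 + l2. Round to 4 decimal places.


KL divergence for Poisson:
KL = l1*log(l1/l2) - l1 + l2.
l1 = 15, l2 = 13.
log(15/13) = 0.143101.
l1*log(l1/l2) = 15 * 0.143101 = 2.146513.
KL = 2.146513 - 15 + 13 = 0.1465

0.1465


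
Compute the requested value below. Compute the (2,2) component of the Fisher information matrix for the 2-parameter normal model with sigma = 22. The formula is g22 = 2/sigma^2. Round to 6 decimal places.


For the 2-parameter normal family, the Fisher metric has:
  g11 = 1/sigma^2, g22 = 2/sigma^2.
sigma = 22, sigma^2 = 484.
g22 = 0.004132

0.004132


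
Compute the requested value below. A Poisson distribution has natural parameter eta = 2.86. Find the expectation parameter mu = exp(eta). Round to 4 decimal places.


Expectation parameter for Poisson exponential family:
mu = exp(eta).
eta = 2.86.
mu = exp(2.86) = 17.4615

17.4615


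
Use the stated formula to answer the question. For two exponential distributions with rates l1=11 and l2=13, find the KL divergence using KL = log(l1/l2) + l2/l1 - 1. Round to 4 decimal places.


KL divergence for exponential family:
KL = log(l1/l2) + l2/l1 - 1.
log(11/13) = -0.167054.
13/11 = 1.181818.
KL = -0.167054 + 1.181818 - 1 = 0.0148

0.0148


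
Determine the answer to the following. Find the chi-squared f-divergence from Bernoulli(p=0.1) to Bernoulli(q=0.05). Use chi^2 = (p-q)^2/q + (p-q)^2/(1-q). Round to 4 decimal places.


Chi-squared divergence between Bernoulli distributions:
chi^2 = (p-q)^2/q + (p-q)^2/(1-q).
p = 0.1, q = 0.05, p-q = 0.05.
(p-q)^2 = 0.0025.
term1 = 0.0025/0.05 = 0.05.
term2 = 0.0025/0.95 = 0.002632.
chi^2 = 0.05 + 0.002632 = 0.0526

0.0526


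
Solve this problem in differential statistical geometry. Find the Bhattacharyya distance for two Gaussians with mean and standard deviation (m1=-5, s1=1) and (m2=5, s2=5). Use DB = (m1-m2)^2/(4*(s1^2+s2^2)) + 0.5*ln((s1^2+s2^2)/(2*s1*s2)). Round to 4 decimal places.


Bhattacharyya distance between two Gaussians:
DB = (m1-m2)^2/(4*(s1^2+s2^2)) + (1/2)*ln((s1^2+s2^2)/(2*s1*s2)).
(m1-m2)^2 = (-10)^2 = 100.
s1^2+s2^2 = 1 + 25 = 26.
term1 = 100/104 = 0.961538.
term2 = 0.5*ln(26/10.0) = 0.477756.
DB = 0.961538 + 0.477756 = 1.4393

1.4393


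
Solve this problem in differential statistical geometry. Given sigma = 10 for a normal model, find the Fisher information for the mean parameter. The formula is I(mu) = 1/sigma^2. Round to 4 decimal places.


The Fisher information for the mean of a normal distribution is I(mu) = 1/sigma^2.
sigma = 10, so sigma^2 = 100.
I(mu) = 1/100 = 0.0100

0.0100


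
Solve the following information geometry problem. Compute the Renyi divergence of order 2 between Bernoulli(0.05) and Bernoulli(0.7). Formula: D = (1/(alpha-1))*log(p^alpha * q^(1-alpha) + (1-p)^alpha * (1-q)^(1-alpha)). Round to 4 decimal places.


Renyi divergence of order alpha between Bernoulli distributions:
D = (1/(alpha-1))*log(p^alpha * q^(1-alpha) + (1-p)^alpha * (1-q)^(1-alpha)).
alpha = 2, p = 0.05, q = 0.7.
p^alpha * q^(1-alpha) = 0.05^2 * 0.7^-1 = 0.003571.
(1-p)^alpha * (1-q)^(1-alpha) = 0.95^2 * 0.3^-1 = 3.008333.
sum = 0.003571 + 3.008333 = 3.011905.
D = (1/1)*log(3.011905) = 1.1026

1.1026


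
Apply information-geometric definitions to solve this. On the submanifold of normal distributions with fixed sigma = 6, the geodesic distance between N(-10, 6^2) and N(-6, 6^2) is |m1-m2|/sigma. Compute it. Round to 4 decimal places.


On the fixed-variance normal subfamily, geodesic distance = |m1-m2|/sigma.
|-10 - -6| = 4.
sigma = 6.
d = 4/6 = 0.6667

0.6667


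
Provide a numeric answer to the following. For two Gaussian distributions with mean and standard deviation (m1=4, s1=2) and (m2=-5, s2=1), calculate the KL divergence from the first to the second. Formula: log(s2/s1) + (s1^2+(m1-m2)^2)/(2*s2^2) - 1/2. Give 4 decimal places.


KL divergence between normal distributions:
KL = log(s2/s1) + (s1^2 + (m1-m2)^2)/(2*s2^2) - 1/2.
log(1/2) = -0.693147.
(2^2 + (4--5)^2)/(2*1^2) = (4 + 81)/2 = 42.5.
KL = -0.693147 + 42.5 - 0.5 = 41.3069

41.3069


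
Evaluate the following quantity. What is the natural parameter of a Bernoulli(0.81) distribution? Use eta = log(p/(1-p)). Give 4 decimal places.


Natural parameter for Bernoulli: eta = log(p/(1-p)).
p = 0.81, 1-p = 0.19.
p/(1-p) = 4.263158.
eta = log(4.263158) = 1.4500

1.4500


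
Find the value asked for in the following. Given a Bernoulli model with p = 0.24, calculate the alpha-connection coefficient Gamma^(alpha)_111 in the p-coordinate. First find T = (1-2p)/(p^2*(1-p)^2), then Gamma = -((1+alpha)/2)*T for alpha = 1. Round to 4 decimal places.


Skewness (Amari-Chentsov) tensor: T = (1-2p)/(p^2*(1-p)^2).
p = 0.24, 1-2p = 0.52, p^2 = 0.0576, (1-p)^2 = 0.5776.
T = 0.52/(0.0576 * 0.5776) = 15.629809.
In the p-coordinate, Gamma^(alpha) = Gamma^(0) - (alpha/2)*T with Gamma^(0) = (1/2)*g'(p) = -T/2,
so Gamma^(alpha) = -((1+alpha)/2)*T.
alpha = 1, -(1+alpha)/2 = -1.0.
Gamma = -1.0 * 15.629809 = -15.6298

-15.6298


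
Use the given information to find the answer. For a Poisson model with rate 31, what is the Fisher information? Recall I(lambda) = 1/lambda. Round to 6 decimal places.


Fisher information for Poisson: I(lambda) = 1/lambda.
lambda = 31.
I(lambda) = 1/31 = 0.032258

0.032258


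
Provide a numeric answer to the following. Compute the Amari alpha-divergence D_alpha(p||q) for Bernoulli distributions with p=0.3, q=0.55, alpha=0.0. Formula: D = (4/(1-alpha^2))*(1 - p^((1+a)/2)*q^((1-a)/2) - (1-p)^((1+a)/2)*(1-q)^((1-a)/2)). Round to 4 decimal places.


Amari alpha-divergence:
D = (4/(1-alpha^2))*(1 - p^((1+a)/2)*q^((1-a)/2) - (1-p)^((1+a)/2)*(1-q)^((1-a)/2)).
alpha = 0.0, p = 0.3, q = 0.55.
e1 = (1+alpha)/2 = 0.5, e2 = (1-alpha)/2 = 0.5.
t1 = p^e1 * q^e2 = 0.3^0.5 * 0.55^0.5 = 0.406202.
t2 = (1-p)^e1 * (1-q)^e2 = 0.7^0.5 * 0.45^0.5 = 0.561249.
4/(1-alpha^2) = 4.0.
D = 4.0*(1 - 0.406202 - 0.561249) = 0.1302

0.1302


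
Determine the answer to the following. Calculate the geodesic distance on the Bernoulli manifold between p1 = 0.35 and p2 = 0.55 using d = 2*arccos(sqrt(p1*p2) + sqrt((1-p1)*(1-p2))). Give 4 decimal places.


Geodesic distance on Bernoulli manifold:
d(p1,p2) = 2*arccos(sqrt(p1*p2) + sqrt((1-p1)*(1-p2))).
sqrt(p1*p2) = sqrt(0.35*0.55) = 0.438748.
sqrt((1-p1)*(1-p2)) = sqrt(0.65*0.45) = 0.540833.
arg = 0.438748 + 0.540833 = 0.979581.
d = 2*arccos(0.979581) = 0.4049

0.4049


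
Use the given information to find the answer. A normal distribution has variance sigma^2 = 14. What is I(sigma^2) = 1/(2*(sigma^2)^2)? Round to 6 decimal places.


Fisher information for variance: I(sigma^2) = 1/(2*sigma^4).
sigma^2 = 14, so sigma^4 = 196.
I = 1/(2*196) = 1/392 = 0.002551

0.002551


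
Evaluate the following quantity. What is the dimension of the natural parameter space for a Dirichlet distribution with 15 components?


Exponential family dimension calculation:
Dirichlet with 15 components has 15 natural parameters.

15


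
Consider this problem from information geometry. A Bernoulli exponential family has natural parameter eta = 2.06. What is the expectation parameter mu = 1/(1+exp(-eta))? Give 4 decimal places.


Dual coordinate (expectation parameter) for Bernoulli:
mu = 1/(1+exp(-eta)).
eta = 2.06.
exp(-eta) = exp(-2.06) = 0.127454.
mu = 1/(1+0.127454) = 0.8870

0.8870


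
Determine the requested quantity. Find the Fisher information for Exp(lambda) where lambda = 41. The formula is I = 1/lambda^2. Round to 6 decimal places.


Fisher information for exponential: I(lambda) = 1/lambda^2.
lambda = 41, lambda^2 = 1681.
I = 1/1681 = 0.000595

0.000595


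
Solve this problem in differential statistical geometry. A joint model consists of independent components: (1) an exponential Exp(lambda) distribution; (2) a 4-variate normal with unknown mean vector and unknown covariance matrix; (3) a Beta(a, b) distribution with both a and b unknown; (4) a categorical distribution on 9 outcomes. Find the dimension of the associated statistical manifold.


The dimension of a statistical manifold equals the number of free
(independent) real parameters of the model. For a product of independent
blocks the parameter counts add.
- exponential (lambda): 1.
- 4-variate normal: 4 (mean) + 4*5/2 = 10 (symmetric covariance) = 14.
- Beta (a, b): 2.
- categorical on 9 outcomes (probabilities sum to 1): 9-1 = 8.
Total = 1 + 14 + 2 + 8 = 25.
Dimension = 25

25


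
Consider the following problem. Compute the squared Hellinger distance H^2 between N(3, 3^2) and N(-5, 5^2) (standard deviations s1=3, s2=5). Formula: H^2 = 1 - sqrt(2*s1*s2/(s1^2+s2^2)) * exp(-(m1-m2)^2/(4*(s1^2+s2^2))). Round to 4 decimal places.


Squared Hellinger distance for Gaussians:
H^2 = 1 - sqrt(2*s1*s2/(s1^2+s2^2)) * exp(-(m1-m2)^2/(4*(s1^2+s2^2))).
s1^2 = 9, s2^2 = 25, s1^2+s2^2 = 34.
sqrt(2*3*5/(34)) = 0.939336.
(m1-m2)^2 = (8)^2 = 64.
exp(-64/(4*34)) = exp(-0.470588) = 0.624635.
H^2 = 1 - 0.939336*0.624635 = 0.4133

0.4133


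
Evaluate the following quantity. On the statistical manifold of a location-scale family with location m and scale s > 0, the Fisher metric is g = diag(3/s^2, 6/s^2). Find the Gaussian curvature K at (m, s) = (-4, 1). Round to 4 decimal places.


The metric has the form g = (A dm^2 + B ds^2)/s^2 with A = 3, B = 6.
Substitute u = sqrt(A/B)*m: g = B*(du^2 + ds^2)/s^2, i.e. B times the
Poincare upper half-plane metric, which has constant Gaussian curvature -1.
Scaling a 2D metric by a constant c divides the Gaussian curvature by c,
so K = -1/B = -1/(6) = -0.1667 everywhere (the point (m, s) = (-4, 1) is irrelevant:
the curvature is constant).
The requested Gaussian curvature is K = -0.1667.

-0.1667


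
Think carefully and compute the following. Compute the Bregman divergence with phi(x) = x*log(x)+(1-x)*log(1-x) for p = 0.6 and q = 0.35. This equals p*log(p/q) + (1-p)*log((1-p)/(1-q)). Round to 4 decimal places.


Bregman divergence with negative entropy generator:
D = p*log(p/q) + (1-p)*log((1-p)/(1-q)).
p = 0.6, q = 0.35.
p*log(p/q) = 0.6*log(0.6/0.35) = 0.323398.
(1-p)*log((1-p)/(1-q)) = 0.4*log(0.4/0.65) = -0.194203.
D = 0.323398 + -0.194203 = 0.1292

0.1292


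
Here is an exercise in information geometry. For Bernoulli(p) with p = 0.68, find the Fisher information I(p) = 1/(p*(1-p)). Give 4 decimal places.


For Bernoulli(p), Fisher information is I(p) = 1/(p*(1-p)).
p = 0.68, 1-p = 0.32.
p*(1-p) = 0.2176.
I(p) = 1/0.2176 = 4.5956

4.5956


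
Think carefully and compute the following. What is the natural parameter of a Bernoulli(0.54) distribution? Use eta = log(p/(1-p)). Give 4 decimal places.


Natural parameter for Bernoulli: eta = log(p/(1-p)).
p = 0.54, 1-p = 0.46.
p/(1-p) = 1.173913.
eta = log(1.173913) = 0.1603

0.1603


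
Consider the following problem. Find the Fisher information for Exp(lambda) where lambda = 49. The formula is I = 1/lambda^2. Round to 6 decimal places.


Fisher information for exponential: I(lambda) = 1/lambda^2.
lambda = 49, lambda^2 = 2401.
I = 1/2401 = 0.000416

0.000416


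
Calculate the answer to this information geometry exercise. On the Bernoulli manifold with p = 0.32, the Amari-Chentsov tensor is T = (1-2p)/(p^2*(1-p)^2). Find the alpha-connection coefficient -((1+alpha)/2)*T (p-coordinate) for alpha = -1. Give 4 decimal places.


Skewness (Amari-Chentsov) tensor: T = (1-2p)/(p^2*(1-p)^2).
p = 0.32, 1-2p = 0.36, p^2 = 0.1024, (1-p)^2 = 0.4624.
T = 0.36/(0.1024 * 0.4624) = 7.602995.
In the p-coordinate, Gamma^(alpha) = Gamma^(0) - (alpha/2)*T with Gamma^(0) = (1/2)*g'(p) = -T/2,
so Gamma^(alpha) = -((1+alpha)/2)*T.
alpha = -1, -(1+alpha)/2 = 0.0.
Gamma = 0.0 * 7.602995 = 0.0000

0.0000


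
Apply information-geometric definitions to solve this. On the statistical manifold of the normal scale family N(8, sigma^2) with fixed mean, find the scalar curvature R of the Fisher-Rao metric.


This family has a single free parameter, so its statistical manifold
is 1-dimensional. The Riemann curvature tensor of any 1-dimensional
Riemannian manifold vanishes identically, so R = 0.

0


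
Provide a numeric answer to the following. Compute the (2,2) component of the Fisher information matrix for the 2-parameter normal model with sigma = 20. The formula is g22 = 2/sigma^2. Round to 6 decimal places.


For the 2-parameter normal family, the Fisher metric has:
  g11 = 1/sigma^2, g22 = 2/sigma^2.
sigma = 20, sigma^2 = 400.
g22 = 0.005000

0.005000


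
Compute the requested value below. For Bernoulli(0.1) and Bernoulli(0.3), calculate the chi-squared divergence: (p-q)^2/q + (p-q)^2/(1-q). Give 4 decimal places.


Chi-squared divergence between Bernoulli distributions:
chi^2 = (p-q)^2/q + (p-q)^2/(1-q).
p = 0.1, q = 0.3, p-q = -0.2.
(p-q)^2 = 0.04.
term1 = 0.04/0.3 = 0.133333.
term2 = 0.04/0.7 = 0.057143.
chi^2 = 0.133333 + 0.057143 = 0.1905

0.1905


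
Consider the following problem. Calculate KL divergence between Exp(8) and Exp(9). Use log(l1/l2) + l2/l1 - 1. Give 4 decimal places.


KL divergence for exponential family:
KL = log(l1/l2) + l2/l1 - 1.
log(8/9) = -0.117783.
9/8 = 1.125.
KL = -0.117783 + 1.125 - 1 = 0.0072

0.0072


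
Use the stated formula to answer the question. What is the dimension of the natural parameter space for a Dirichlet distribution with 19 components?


Exponential family dimension calculation:
Dirichlet with 19 components has 19 natural parameters.

19


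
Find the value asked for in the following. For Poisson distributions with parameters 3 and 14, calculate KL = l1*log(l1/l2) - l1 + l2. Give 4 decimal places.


KL divergence for Poisson:
KL = l1*log(l1/l2) - l1 + l2.
l1 = 3, l2 = 14.
log(3/14) = -1.540445.
l1*log(l1/l2) = 3 * -1.540445 = -4.621335.
KL = -4.621335 - 3 + 14 = 6.3787

6.3787


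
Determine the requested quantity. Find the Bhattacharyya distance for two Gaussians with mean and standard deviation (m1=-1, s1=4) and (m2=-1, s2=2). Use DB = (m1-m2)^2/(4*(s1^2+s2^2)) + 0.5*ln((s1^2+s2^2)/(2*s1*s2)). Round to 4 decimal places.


Bhattacharyya distance between two Gaussians:
DB = (m1-m2)^2/(4*(s1^2+s2^2)) + (1/2)*ln((s1^2+s2^2)/(2*s1*s2)).
(m1-m2)^2 = (0)^2 = 0.
s1^2+s2^2 = 16 + 4 = 20.
term1 = 0/80 = 0.0.
term2 = 0.5*ln(20/16.0) = 0.111572.
DB = 0.0 + 0.111572 = 0.1116

0.1116


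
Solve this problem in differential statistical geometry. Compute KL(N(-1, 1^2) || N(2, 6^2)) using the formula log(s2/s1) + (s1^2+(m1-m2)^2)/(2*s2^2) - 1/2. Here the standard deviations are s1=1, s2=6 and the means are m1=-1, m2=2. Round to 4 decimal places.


KL divergence between normal distributions:
KL = log(s2/s1) + (s1^2 + (m1-m2)^2)/(2*s2^2) - 1/2.
log(6/1) = 1.791759.
(1^2 + (-1-2)^2)/(2*6^2) = (1 + 9)/72 = 0.138889.
KL = 1.791759 + 0.138889 - 0.5 = 1.4306

1.4306


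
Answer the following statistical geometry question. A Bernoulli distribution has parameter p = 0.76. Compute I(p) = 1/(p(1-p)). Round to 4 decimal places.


For Bernoulli(p), Fisher information is I(p) = 1/(p*(1-p)).
p = 0.76, 1-p = 0.24.
p*(1-p) = 0.1824.
I(p) = 1/0.1824 = 5.4825

5.4825


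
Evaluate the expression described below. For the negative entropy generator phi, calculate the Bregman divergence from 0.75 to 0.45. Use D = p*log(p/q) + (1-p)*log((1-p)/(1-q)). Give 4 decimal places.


Bregman divergence with negative entropy generator:
D = p*log(p/q) + (1-p)*log((1-p)/(1-q)).
p = 0.75, q = 0.45.
p*log(p/q) = 0.75*log(0.75/0.45) = 0.383119.
(1-p)*log((1-p)/(1-q)) = 0.25*log(0.25/0.55) = -0.197114.
D = 0.383119 + -0.197114 = 0.1860

0.1860
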